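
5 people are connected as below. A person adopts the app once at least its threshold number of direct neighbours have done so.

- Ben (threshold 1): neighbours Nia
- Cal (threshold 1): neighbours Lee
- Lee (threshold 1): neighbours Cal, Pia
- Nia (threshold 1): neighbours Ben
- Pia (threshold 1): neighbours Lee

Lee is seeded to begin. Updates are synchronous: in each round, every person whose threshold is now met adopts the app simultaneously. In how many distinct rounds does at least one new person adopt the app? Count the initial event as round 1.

Round 1 — Lee adopts the app (initial).
Round 2 — checking thresholds:
  Cal: 1 of 1 neighbours ≥ 1, adopts the app.
  Pia: 1 of 1 neighbours ≥ 1, adopts the app.
Round 3 — no new adoptions; cascade stops.

2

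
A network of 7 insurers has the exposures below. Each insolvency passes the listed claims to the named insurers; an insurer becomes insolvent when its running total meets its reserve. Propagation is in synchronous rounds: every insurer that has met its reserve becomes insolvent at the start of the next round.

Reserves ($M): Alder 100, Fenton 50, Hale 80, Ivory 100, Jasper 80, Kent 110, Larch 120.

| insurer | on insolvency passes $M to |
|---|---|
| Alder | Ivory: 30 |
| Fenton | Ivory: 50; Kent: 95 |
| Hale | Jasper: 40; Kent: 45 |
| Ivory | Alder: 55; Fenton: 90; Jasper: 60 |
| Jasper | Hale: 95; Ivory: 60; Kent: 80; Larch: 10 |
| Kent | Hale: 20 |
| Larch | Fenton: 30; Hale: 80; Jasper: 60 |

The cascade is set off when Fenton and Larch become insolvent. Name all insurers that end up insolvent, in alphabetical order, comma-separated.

Round 1 — Fenton, Larch become insolvent (initial).
  Hale: +80 → 80 ≥ 80
  Ivory: +50 → 50 < 100
  Jasper: +60 → 60 < 80
  Kent: +95 → 95 < 110
Round 2 — Hale becomes insolvent.
  Jasper: +40 → 100 ≥ 80
  Kent: +45 → 140 ≥ 110
Round 3 — Jasper, Kent become insolvent.
  Ivory: +60 → 110 ≥ 100
Round 4 — Ivory becomes insolvent.
  Alder: +55 → 55 < 100
No further insolvencies.

Fenton, Hale, Ivory, Jasper, Kent, Larch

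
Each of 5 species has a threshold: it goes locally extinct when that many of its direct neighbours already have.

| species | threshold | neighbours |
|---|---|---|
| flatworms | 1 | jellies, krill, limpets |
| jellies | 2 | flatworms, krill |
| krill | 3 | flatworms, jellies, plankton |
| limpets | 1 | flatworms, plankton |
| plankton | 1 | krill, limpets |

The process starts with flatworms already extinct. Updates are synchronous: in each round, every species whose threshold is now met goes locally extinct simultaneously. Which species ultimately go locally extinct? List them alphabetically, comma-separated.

flatworms, limpets, plankton

Round 1 — flatworms goes locally extinct (initial).
Round 2 — checking thresholds:
  jellies: 1 of 2 neighbours < 2, not yet.
  krill: 1 of 3 neighbours < 3, not yet.
  limpets: 1 of 2 neighbours ≥ 1, goes locally extinct.
Round 3 — checking thresholds:
  jellies: 1 of 2 neighbours < 2, not yet.
  krill: 1 of 3 neighbours < 3, not yet.
  plankton: 1 of 2 neighbours ≥ 1, goes locally extinct.
Round 4 — no new extinctions; cascade stops.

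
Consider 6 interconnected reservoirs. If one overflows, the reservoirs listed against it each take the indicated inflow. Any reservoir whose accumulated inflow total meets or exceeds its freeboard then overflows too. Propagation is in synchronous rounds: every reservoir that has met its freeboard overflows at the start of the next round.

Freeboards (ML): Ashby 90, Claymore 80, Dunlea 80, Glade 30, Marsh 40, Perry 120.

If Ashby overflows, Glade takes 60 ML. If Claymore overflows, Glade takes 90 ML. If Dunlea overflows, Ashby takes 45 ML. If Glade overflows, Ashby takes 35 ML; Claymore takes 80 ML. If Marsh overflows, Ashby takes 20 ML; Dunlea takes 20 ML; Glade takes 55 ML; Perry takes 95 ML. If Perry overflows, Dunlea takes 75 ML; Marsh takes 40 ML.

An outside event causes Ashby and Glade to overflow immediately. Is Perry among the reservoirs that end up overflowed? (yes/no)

no

Round 1 — Ashby, Glade overflow (initial).
  Claymore: +80 → 80 ≥ 80
Round 2 — Claymore overflows.
No further overflows.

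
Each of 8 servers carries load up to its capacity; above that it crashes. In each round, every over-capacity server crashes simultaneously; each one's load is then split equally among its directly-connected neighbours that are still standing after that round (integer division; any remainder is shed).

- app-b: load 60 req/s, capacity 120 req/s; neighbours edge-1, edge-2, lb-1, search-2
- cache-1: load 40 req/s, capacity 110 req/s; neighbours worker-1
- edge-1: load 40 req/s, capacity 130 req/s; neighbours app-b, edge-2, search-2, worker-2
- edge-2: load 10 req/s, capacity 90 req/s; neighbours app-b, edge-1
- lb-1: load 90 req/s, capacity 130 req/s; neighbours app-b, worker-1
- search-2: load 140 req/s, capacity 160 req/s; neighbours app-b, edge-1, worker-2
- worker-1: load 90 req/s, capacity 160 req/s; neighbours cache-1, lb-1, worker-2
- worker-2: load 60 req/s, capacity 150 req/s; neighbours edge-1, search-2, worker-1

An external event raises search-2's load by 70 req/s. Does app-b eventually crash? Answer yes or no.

Round 1 — search-2 at 210 > 160. search-2 crashes.
  search-2 sheds 210 req/s to app-b, edge-1, worker-2: 70 each.
    app-b: 60+70 = 130 > 120
    edge-1: 40+70 = 110 ≤ 130
    worker-2: 60+70 = 130 ≤ 150
Round 2 — app-b crashes.
  app-b sheds 130 req/s to edge-1, edge-2, lb-1: 43 each (1 lost).
    edge-1: 110+43 = 153 > 130
    edge-2: 10+43 = 53 ≤ 90
    lb-1: 90+43 = 133 > 130
Round 3 — edge-1, lb-1 crash.
  edge-1 sheds 153 req/s to edge-2, worker-2: 76 each (1 lost).
    edge-2: 53+76 = 129 > 90
    worker-2: 130+76 = 206 > 150
  lb-1 sheds 133 req/s to worker-1: 133 each.
    worker-1: 90+133 = 223 > 160
Round 4 — edge-2, worker-1, worker-2 crash.
  edge-2 sheds 129 req/s: no online neighbours, lost.
  worker-1 sheds 223 req/s to cache-1: 223 each.
    cache-1: 40+223 = 263 > 110
  worker-2 sheds 206 req/s: no online neighbours, lost.
Round 5 — cache-1 crashes.
  cache-1 sheds 263 req/s: no online neighbours, lost.
No further crashes.

yes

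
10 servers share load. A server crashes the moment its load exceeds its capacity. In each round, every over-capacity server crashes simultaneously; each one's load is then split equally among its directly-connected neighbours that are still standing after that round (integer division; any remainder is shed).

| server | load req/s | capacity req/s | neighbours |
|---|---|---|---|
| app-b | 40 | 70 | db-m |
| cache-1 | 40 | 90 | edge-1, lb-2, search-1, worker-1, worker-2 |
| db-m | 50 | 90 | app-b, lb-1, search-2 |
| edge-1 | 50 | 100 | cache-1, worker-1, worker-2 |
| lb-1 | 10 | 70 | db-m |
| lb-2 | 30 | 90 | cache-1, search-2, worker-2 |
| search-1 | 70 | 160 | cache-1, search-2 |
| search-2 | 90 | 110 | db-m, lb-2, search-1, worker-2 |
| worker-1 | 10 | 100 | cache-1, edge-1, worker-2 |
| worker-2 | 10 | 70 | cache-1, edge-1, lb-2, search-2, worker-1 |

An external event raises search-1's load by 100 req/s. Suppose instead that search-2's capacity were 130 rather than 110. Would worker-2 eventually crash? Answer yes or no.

yes

With search-2's capacity at 130:
Round 1 — search-1 at 170 > 160. search-1 crashes.
  search-1 sheds 170 req/s to cache-1, search-2: 85 each.
    cache-1: 40+85 = 125 > 90
    search-2: 90+85 = 175 > 130
Round 2 — cache-1, search-2 crash.
  cache-1 sheds 125 req/s to edge-1, lb-2, worker-1, worker-2: 31 each (1 lost).
    edge-1: 50+31 = 81 ≤ 100
    lb-2: 30+31 = 61 ≤ 90
    worker-1: 10+31 = 41 ≤ 100
    worker-2: 10+31 = 41 ≤ 70
  search-2 sheds 175 req/s to db-m, lb-2, worker-2: 58 each (1 lost).
    db-m: 50+58 = 108 > 90
    lb-2: 61+58 = 119 > 90
    worker-2: 41+58 = 99 > 70
Round 3 — db-m, lb-2, worker-2 crash.
  db-m sheds 108 req/s to app-b, lb-1: 54 each.
    app-b: 40+54 = 94 > 70
    lb-1: 10+54 = 64 ≤ 70
  lb-2 sheds 119 req/s: no online neighbours, lost.
  worker-2 sheds 99 req/s to edge-1, worker-1: 49 each (1 lost).
    edge-1: 81+49 = 130 > 100
    worker-1: 41+49 = 90 ≤ 100
Round 4 — app-b, edge-1 crash.
  app-b sheds 94 req/s: no online neighbours, lost.
  edge-1 sheds 130 req/s to worker-1: 130 each.
    worker-1: 90+130 = 220 > 100
Round 5 — worker-1 crashes.
  worker-1 sheds 220 req/s: no online neighbours, lost.
No further crashes.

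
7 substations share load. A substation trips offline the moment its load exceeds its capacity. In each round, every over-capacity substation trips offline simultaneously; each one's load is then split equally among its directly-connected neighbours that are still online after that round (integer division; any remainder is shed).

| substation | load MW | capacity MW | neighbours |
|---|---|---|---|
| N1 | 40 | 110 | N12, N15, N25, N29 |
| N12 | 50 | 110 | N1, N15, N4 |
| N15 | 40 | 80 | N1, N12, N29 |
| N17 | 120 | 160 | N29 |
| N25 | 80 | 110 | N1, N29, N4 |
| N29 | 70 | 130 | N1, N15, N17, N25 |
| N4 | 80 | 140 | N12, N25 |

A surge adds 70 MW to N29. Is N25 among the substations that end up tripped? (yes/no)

Round 1 — N29 at 140 > 130. N29 trips offline.
  N29 sheds 140 MW to N1, N15, N17, N25: 35 each.
    N1: 40+35 = 75 ≤ 110
    N15: 40+35 = 75 ≤ 80
    N17: 120+35 = 155 ≤ 160
    N25: 80+35 = 115 > 110
Round 2 — N25 trips offline.
  N25 sheds 115 MW to N1, N4: 57 each (1 lost).
    N1: 75+57 = 132 > 110
    N4: 80+57 = 137 ≤ 140
Round 3 — N1 trips offline.
  N1 sheds 132 MW to N12, N15: 66 each.
    N12: 50+66 = 116 > 110
    N15: 75+66 = 141 > 80
Round 4 — N12, N15 trip offline.
  N12 sheds 116 MW to N4: 116 each.
    N4: 137+116 = 253 > 140
  N15 sheds 141 MW: no online neighbours, lost.
Round 5 — N4 trips offline.
  N4 sheds 253 MW: no online neighbours, lost.
No further trips.

yes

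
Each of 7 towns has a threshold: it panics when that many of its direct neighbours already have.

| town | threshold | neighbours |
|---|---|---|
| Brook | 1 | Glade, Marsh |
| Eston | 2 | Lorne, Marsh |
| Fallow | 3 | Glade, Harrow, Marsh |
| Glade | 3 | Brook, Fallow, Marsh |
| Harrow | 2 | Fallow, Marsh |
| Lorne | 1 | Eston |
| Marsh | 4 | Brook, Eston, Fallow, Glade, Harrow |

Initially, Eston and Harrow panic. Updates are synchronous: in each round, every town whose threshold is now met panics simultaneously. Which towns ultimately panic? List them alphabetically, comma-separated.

Round 1 — Eston, Harrow panic (initial).
Round 2 — checking thresholds:
  Fallow: 1 of 3 neighbours < 3, below threshold.
  Lorne: 1 of 1 neighbours ≥ 1, panics.
  Marsh: 2 of 5 neighbours < 4, below threshold.
Round 3 — no new panics; cascade stops.

Eston, Harrow, Lorne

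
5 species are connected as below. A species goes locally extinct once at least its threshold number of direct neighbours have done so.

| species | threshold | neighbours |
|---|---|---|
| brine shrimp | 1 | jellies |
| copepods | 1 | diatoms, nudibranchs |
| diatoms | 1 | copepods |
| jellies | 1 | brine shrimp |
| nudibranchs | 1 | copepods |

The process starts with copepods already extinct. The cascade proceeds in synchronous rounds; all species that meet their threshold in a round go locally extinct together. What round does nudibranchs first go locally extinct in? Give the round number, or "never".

2

Round 1 — copepods goes locally extinct (initial).
Round 2 — checking thresholds:
  diatoms: 1 of 1 neighbours ≥ 1, goes locally extinct.
  nudibranchs: 1 of 1 neighbours ≥ 1, goes locally extinct.
Round 3 — no new extinctions; cascade stops.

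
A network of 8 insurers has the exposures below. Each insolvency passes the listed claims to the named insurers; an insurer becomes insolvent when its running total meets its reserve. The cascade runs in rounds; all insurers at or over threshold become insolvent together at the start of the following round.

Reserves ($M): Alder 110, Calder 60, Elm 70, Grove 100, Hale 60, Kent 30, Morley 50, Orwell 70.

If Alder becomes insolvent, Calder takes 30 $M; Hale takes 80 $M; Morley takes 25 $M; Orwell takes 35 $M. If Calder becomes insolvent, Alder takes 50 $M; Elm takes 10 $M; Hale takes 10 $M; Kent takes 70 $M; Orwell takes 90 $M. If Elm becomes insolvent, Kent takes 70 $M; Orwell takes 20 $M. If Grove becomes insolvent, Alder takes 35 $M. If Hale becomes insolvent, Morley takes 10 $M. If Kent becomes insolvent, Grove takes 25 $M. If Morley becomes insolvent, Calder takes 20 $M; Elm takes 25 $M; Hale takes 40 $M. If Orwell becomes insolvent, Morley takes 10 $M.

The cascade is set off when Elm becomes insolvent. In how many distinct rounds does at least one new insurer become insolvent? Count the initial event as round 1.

2

Round 1 — Elm becomes insolvent (initial).
  Kent: +70 → 70 ≥ 30
  Orwell: +20 → 20 < 70
Round 2 — Kent becomes insolvent.
  Grove: +25 → 25 < 100
No further insolvencies.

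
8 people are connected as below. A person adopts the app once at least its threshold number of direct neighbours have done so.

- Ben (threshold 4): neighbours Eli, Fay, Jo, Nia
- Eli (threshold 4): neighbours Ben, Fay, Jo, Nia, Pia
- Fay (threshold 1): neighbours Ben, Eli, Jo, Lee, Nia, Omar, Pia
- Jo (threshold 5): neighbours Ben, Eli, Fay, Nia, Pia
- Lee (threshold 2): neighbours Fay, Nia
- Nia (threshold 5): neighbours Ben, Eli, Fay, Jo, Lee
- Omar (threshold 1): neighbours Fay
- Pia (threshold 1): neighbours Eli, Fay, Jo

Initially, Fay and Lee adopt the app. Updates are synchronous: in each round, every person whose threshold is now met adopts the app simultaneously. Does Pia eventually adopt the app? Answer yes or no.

Round 1 — Fay, Lee adopt the app (initial).
Round 2 — checking thresholds:
  Ben: 1 of 4 neighbours < 4, not yet.
  Eli: 1 of 5 neighbours < 4, not yet.
  Jo: 1 of 5 neighbours < 5, not yet.
  Nia: 2 of 5 neighbours < 5, not yet.
  Omar: 1 of 1 neighbours ≥ 1, adopts the app.
  Pia: 1 of 3 neighbours ≥ 1, adopts the app.
Round 3 — no new adoptions; cascade stops.

yes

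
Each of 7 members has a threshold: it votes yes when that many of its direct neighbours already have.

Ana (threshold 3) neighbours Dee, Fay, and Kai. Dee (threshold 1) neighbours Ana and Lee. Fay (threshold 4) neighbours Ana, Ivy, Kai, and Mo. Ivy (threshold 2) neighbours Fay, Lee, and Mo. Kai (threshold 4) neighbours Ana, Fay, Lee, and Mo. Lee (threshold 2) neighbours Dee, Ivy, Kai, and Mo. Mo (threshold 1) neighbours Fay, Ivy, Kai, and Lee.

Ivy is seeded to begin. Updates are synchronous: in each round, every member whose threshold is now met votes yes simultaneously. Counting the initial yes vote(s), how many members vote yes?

Round 1 — Ivy votes yes (initial).
Round 2 — checking thresholds:
  Fay: 1 of 4 neighbours < 4, below threshold.
  Lee: 1 of 4 neighbours < 2, below threshold.
  Mo: 1 of 4 neighbours ≥ 1, votes yes.
Round 3 — checking thresholds:
  Fay: 2 of 4 neighbours < 4, below threshold.
  Kai: 1 of 4 neighbours < 4, below threshold.
  Lee: 2 of 4 neighbours ≥ 2, votes yes.
Round 4 — checking thresholds:
  Dee: 1 of 2 neighbours ≥ 1, votes yes.
  Fay: 2 of 4 neighbours < 4, below threshold.
  Kai: 2 of 4 neighbours < 4, below threshold.
Round 5 — no new yes votes; cascade stops.

4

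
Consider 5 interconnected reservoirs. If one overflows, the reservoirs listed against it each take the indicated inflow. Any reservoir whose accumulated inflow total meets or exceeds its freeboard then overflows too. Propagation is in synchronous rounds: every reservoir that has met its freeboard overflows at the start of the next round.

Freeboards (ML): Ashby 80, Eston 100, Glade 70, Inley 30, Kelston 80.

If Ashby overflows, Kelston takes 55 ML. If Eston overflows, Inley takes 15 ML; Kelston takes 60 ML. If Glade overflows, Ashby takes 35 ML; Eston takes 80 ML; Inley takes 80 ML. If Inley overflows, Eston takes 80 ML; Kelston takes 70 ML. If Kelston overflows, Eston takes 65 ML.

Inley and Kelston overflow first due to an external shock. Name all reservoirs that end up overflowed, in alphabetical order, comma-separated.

Eston, Inley, Kelston

Round 1 — Inley, Kelston overflow (initial).
  Eston: +80+65 → 145 ≥ 100
Round 2 — Eston overflows.
No further overflows.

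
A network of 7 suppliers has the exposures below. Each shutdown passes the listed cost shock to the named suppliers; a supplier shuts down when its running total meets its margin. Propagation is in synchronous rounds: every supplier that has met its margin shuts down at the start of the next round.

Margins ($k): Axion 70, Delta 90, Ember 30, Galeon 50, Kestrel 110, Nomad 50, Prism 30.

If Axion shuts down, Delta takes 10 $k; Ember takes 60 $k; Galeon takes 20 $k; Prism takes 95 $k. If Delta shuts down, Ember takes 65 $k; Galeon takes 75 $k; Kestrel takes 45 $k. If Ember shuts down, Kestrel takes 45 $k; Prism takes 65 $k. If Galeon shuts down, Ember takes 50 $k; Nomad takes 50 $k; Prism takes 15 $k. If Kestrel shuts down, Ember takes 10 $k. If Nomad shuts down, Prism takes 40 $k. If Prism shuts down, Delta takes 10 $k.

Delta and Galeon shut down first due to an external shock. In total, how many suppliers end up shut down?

5

Round 1 — Delta, Galeon shut down (initial).
  Ember: +65+50 → 115 ≥ 30
  Kestrel: +45 → 45 < 110
  Nomad: +50 → 50 ≥ 50
  Prism: +15 → 15 < 30
Round 2 — Ember, Nomad shut down.
  Kestrel: +45 → 90 < 110
  Prism: +65+40 → 120 ≥ 30
Round 3 — Prism shuts down.
No further shutdowns.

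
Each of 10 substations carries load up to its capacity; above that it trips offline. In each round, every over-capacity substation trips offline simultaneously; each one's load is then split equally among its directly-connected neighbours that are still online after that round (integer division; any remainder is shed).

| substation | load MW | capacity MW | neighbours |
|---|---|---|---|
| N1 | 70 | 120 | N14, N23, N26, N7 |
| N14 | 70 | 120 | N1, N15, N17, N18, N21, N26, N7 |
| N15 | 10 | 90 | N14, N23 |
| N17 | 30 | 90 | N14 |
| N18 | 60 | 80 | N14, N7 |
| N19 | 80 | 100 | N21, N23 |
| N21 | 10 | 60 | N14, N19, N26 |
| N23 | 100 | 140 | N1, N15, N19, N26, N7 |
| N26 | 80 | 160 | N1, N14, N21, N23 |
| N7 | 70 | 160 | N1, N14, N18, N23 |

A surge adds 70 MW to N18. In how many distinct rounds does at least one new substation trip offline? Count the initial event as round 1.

Round 1 — N18 at 130 > 80. N18 trips offline.
  N18 sheds 130 MW to N14, N7: 65 each.
    N14: 70+65 = 135 > 120
    N7: 70+65 = 135 ≤ 160
Round 2 — N14 trips offline.
  N14 sheds 135 MW to N1, N15, N17, N21, N26, N7: 22 each (3 lost).
    N1: 70+22 = 92 ≤ 120
    N15: 10+22 = 32 ≤ 90
    N17: 30+22 = 52 ≤ 90
    N21: 10+22 = 32 ≤ 60
    N26: 80+22 = 102 ≤ 160
    N7: 135+22 = 157 ≤ 160
No further trips.

2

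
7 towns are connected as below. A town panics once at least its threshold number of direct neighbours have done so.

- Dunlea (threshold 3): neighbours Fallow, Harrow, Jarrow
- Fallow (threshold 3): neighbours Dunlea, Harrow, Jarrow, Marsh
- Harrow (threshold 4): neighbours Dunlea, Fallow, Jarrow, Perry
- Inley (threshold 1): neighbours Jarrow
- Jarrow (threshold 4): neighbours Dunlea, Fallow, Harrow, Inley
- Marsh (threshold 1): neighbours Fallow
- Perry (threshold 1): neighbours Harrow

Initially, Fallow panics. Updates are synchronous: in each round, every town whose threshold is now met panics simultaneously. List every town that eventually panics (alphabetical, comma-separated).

Fallow, Marsh

Round 1 — Fallow panics (initial).
Round 2 — checking thresholds:
  Dunlea: 1 of 3 neighbours < 3, not yet.
  Harrow: 1 of 4 neighbours < 4, not yet.
  Jarrow: 1 of 4 neighbours < 4, not yet.
  Marsh: 1 of 1 neighbours ≥ 1, panics.
Round 3 — no new panics; cascade stops.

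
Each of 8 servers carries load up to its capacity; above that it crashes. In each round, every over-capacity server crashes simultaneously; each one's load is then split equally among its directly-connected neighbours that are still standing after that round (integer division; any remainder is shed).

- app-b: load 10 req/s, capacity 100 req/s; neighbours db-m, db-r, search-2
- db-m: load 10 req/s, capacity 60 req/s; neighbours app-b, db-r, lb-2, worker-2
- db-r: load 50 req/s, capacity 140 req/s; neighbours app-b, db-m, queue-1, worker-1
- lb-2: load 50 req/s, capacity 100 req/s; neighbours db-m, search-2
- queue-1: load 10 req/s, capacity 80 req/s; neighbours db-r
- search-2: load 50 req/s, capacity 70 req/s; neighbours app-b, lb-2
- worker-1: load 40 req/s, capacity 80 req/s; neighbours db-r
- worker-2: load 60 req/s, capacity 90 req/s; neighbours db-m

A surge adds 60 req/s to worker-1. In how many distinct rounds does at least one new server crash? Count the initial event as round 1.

2

Round 1 — worker-1 at 100 > 80. worker-1 crashes.
  worker-1 sheds 100 req/s to db-r: 100 each.
    db-r: 50+100 = 150 > 140
Round 2 — db-r crashes.
  db-r sheds 150 req/s to app-b, db-m, queue-1: 50 each.
    app-b: 10+50 = 60 ≤ 100
    db-m: 10+50 = 60 ≤ 60
    queue-1: 10+50 = 60 ≤ 80
No further crashes.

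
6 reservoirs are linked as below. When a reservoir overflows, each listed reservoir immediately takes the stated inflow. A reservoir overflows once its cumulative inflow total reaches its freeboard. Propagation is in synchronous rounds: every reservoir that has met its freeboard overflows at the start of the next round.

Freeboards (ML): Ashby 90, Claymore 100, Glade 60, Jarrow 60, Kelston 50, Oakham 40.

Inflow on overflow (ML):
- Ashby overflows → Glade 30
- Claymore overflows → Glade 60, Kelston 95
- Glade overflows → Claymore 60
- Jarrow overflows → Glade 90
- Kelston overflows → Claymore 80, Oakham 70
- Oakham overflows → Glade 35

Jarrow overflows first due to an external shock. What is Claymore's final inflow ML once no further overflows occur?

Round 1 — Jarrow overflows (initial).
  Glade: +90 → 90 ≥ 60
Round 2 — Glade overflows.
  Claymore: +60 → 60 < 100
No further overflows.

60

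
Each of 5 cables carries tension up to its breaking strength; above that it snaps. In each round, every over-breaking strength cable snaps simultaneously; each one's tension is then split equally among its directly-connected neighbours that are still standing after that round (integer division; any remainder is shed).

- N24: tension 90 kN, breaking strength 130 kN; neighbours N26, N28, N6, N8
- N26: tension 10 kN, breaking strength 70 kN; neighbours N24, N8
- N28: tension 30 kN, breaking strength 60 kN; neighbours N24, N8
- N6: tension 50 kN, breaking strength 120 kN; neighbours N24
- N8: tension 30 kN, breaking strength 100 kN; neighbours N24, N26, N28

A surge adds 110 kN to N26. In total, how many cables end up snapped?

4

Round 1 — N26 at 120 > 70. N26 snaps.
  N26 sheds 120 kN to N24, N8: 60 each.
    N24: 90+60 = 150 > 130
    N8: 30+60 = 90 ≤ 100
Round 2 — N24 snaps.
  N24 sheds 150 kN to N28, N6, N8: 50 each.
    N28: 30+50 = 80 > 60
    N6: 50+50 = 100 ≤ 120
    N8: 90+50 = 140 > 100
Round 3 — N28, N8 snap.
  N28 sheds 80 kN: no online neighbours, lost.
  N8 sheds 140 kN: no online neighbours, lost.
No further breaks.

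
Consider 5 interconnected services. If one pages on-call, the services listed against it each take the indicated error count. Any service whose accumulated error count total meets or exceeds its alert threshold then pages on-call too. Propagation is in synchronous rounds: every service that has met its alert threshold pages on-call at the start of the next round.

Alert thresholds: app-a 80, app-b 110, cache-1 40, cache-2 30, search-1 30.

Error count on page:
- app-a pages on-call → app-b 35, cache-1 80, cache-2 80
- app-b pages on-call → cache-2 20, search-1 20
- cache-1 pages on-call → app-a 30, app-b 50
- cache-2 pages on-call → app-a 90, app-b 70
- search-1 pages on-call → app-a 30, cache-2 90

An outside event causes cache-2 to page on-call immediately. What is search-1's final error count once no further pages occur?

Round 1 — cache-2 pages on-call (initial).
  app-a: +90 → 90 ≥ 80
  app-b: +70 → 70 < 110
Round 2 — app-a pages on-call.
  app-b: +35 → 105 < 110
  cache-1: +80 → 80 ≥ 40
Round 3 — cache-1 pages on-call.
  app-b: +50 → 155 ≥ 110
Round 4 — app-b pages on-call.
  search-1: +20 → 20 < 30
No further pages.

20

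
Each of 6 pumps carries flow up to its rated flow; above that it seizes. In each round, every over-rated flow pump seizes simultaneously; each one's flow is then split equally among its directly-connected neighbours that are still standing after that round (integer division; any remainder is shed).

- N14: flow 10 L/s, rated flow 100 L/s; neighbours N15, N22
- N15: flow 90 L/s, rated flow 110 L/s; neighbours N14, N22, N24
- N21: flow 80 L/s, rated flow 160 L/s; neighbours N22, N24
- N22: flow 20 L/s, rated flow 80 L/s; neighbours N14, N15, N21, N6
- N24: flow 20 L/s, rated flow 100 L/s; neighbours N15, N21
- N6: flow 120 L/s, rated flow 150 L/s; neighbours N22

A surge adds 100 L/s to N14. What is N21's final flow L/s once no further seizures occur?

153

Round 1 — N14 at 110 > 100. N14 seizes.
  N14 sheds 110 L/s to N15, N22: 55 each.
    N15: 90+55 = 145 > 110
    N22: 20+55 = 75 ≤ 80
Round 2 — N15 seizes.
  N15 sheds 145 L/s to N22, N24: 72 each (1 lost).
    N22: 75+72 = 147 > 80
    N24: 20+72 = 92 ≤ 100
Round 3 — N22 seizes.
  N22 sheds 147 L/s to N21, N6: 73 each (1 lost).
    N21: 80+73 = 153 ≤ 160
    N6: 120+73 = 193 > 150
Round 4 — N6 seizes.
  N6 sheds 193 L/s: no online neighbours, lost.
No further seizures.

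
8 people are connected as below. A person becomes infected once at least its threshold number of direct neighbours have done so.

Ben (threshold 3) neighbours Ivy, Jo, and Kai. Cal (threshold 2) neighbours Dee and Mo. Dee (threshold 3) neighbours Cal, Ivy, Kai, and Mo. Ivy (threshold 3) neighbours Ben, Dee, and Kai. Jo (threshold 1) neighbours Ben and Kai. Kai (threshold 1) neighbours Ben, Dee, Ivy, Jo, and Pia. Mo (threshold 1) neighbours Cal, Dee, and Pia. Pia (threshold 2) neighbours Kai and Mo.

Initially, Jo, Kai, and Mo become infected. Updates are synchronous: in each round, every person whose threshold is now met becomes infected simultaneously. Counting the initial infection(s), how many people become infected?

Round 1 — Jo, Kai, Mo become infected (initial).
Round 2 — checking thresholds:
  Ben: 2 of 3 neighbours < 3, holds.
  Cal: 1 of 2 neighbours < 2, holds.
  Dee: 2 of 4 neighbours < 3, holds.
  Ivy: 1 of 3 neighbours < 3, holds.
  Pia: 2 of 2 neighbours ≥ 2, becomes infected.
Round 3 — no new infections; cascade stops.

4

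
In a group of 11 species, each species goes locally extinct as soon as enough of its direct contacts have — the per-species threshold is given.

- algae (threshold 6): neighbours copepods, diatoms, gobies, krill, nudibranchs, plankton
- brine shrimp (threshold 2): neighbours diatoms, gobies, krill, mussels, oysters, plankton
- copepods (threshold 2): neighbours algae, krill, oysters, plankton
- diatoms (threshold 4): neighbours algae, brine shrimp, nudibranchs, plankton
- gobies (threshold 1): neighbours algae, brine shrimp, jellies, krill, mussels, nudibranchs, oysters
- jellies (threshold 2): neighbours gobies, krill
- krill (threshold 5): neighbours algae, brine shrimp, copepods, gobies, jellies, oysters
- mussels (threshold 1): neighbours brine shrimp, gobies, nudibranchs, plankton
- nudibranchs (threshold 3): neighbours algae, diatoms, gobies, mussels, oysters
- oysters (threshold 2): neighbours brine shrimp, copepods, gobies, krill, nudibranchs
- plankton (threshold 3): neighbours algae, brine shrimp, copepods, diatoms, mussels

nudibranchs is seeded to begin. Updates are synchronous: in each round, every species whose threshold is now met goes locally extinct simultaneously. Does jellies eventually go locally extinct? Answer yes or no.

Round 1 — nudibranchs goes locally extinct (initial).
Round 2 — checking thresholds:
  algae: 1 of 6 neighbours < 6, not yet.
  diatoms: 1 of 4 neighbours < 4, not yet.
  gobies: 1 of 7 neighbours ≥ 1, goes locally extinct.
  mussels: 1 of 4 neighbours ≥ 1, goes locally extinct.
  oysters: 1 of 5 neighbours < 2, not yet.
Round 3 — checking thresholds:
  algae: 2 of 6 neighbours < 6, not yet.
  brine shrimp: 2 of 6 neighbours ≥ 2, goes locally extinct.
  diatoms: 1 of 4 neighbours < 4, not yet.
  jellies: 1 of 2 neighbours < 2, not yet.
  krill: 1 of 6 neighbours < 5, not yet.
  oysters: 2 of 5 neighbours ≥ 2, goes locally extinct.
  plankton: 1 of 5 neighbours < 3, not yet.
Round 4 — no new extinctions; cascade stops.

no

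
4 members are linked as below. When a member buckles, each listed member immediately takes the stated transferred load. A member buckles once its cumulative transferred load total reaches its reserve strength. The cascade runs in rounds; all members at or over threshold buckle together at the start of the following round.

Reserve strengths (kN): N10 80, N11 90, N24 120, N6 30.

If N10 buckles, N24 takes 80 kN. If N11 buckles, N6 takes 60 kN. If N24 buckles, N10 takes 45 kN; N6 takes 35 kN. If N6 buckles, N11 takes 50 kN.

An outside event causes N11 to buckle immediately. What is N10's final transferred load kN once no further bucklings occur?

Round 1 — N11 buckles (initial).
  N6: +60 → 60 ≥ 30
Round 2 — N6 buckles.
No further bucklings.

0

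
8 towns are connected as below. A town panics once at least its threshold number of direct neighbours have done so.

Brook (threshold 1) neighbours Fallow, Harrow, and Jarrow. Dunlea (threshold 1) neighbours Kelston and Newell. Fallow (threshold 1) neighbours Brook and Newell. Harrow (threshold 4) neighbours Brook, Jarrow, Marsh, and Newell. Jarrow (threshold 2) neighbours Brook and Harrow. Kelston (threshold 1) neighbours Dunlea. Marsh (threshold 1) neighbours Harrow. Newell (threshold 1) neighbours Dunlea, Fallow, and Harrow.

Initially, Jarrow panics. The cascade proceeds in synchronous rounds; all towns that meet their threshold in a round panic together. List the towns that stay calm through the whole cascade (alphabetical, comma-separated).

Harrow, Marsh

Round 1 — Jarrow panics (initial).
Round 2 — checking thresholds:
  Brook: 1 of 3 neighbours ≥ 1, panics.
  Harrow: 1 of 4 neighbours < 4, below threshold.
Round 3 — checking thresholds:
  Fallow: 1 of 2 neighbours ≥ 1, panics.
  Harrow: 2 of 4 neighbours < 4, below threshold.
Round 4 — checking thresholds:
  Harrow: 2 of 4 neighbours < 4, below threshold.
  Newell: 1 of 3 neighbours ≥ 1, panics.
Round 5 — checking thresholds:
  Dunlea: 1 of 2 neighbours ≥ 1, panics.
  Harrow: 3 of 4 neighbours < 4, below threshold.
Round 6 — checking thresholds:
  Harrow: 3 of 4 neighbours < 4, below threshold.
  Kelston: 1 of 1 neighbours ≥ 1, panics.
Round 7 — no new panics; cascade stops.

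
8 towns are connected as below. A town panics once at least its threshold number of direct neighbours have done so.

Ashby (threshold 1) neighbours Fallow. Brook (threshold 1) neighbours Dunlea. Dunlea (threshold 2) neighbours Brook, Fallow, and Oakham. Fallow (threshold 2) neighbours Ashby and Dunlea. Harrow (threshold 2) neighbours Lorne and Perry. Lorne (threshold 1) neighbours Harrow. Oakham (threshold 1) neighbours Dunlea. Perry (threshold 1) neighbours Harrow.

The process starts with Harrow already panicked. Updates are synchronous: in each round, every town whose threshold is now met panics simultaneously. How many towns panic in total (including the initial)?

Round 1 — Harrow panics (initial).
Round 2 — checking thresholds:
  Lorne: 1 of 1 neighbours ≥ 1, panics.
  Perry: 1 of 1 neighbours ≥ 1, panics.
Round 3 — no new panics; cascade stops.

3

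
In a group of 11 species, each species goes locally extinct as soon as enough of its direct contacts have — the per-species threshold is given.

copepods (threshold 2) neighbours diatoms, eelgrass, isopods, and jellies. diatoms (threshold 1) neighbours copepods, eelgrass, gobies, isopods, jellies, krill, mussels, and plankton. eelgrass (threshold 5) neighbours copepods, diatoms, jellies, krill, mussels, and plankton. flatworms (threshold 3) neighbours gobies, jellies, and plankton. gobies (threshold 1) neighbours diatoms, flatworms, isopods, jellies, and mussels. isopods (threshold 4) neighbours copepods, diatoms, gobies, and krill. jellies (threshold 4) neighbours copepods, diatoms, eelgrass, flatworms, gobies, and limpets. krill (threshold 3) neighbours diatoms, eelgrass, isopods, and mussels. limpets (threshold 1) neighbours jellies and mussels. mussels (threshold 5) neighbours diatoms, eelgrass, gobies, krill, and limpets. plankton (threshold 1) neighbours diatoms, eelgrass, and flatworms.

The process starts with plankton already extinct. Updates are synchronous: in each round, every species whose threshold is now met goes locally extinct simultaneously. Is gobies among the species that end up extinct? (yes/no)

Round 1 — plankton goes locally extinct (initial).
Round 2 — checking thresholds:
  diatoms: 1 of 8 neighbours ≥ 1, goes locally extinct.
  eelgrass: 1 of 6 neighbours < 5, not yet.
  flatworms: 1 of 3 neighbours < 3, not yet.
Round 3 — checking thresholds:
  copepods: 1 of 4 neighbours < 2, not yet.
  eelgrass: 2 of 6 neighbours < 5, not yet.
  flatworms: 1 of 3 neighbours < 3, not yet.
  gobies: 1 of 5 neighbours ≥ 1, goes locally extinct.
  isopods: 1 of 4 neighbours < 4, not yet.
  jellies: 1 of 6 neighbours < 4, not yet.
  krill: 1 of 4 neighbours < 3, not yet.
  mussels: 1 of 5 neighbours < 5, not yet.
Round 4 — no new extinctions; cascade stops.

yes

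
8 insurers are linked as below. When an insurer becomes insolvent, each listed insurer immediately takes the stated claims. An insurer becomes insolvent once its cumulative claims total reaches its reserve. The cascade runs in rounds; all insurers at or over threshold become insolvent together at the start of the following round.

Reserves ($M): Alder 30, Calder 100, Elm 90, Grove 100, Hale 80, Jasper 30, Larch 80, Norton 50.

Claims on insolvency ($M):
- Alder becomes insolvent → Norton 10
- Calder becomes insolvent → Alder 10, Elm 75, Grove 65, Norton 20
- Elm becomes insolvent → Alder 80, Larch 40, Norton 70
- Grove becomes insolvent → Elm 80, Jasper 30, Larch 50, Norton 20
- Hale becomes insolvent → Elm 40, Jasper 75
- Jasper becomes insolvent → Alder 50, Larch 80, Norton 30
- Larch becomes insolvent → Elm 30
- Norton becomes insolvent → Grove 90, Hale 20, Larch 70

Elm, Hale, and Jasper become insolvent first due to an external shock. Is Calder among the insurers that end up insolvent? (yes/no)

no

Round 1 — Elm, Hale, Jasper become insolvent (initial).
  Alder: +80+50 → 130 ≥ 30
  Larch: +40+80 → 120 ≥ 80
  Norton: +70+30 → 100 ≥ 50
Round 2 — Alder, Larch, Norton become insolvent.
  Grove: +90 → 90 < 100
No further insolvencies.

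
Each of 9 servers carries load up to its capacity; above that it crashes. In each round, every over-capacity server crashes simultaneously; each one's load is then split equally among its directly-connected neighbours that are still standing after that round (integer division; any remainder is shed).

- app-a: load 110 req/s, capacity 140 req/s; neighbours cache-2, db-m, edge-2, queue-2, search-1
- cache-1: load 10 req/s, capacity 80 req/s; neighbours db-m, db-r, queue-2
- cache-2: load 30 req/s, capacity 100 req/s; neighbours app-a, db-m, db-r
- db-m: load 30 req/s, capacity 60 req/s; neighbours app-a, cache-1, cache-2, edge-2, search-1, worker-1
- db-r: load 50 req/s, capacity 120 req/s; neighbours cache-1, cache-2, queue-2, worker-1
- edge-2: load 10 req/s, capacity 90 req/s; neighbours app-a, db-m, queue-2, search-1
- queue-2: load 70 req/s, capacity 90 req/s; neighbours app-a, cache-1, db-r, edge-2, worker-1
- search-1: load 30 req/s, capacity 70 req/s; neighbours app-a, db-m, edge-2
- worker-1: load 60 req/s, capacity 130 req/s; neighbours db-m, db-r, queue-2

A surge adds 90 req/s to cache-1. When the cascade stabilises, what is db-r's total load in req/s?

Round 1 — cache-1 at 100 > 80. cache-1 crashes.
  cache-1 sheds 100 req/s to db-m, db-r, queue-2: 33 each (1 lost).
    db-m: 30+33 = 63 > 60
    db-r: 50+33 = 83 ≤ 120
    queue-2: 70+33 = 103 > 90
Round 2 — db-m, queue-2 crash.
  db-m sheds 63 req/s to app-a, cache-2, edge-2, search-1, worker-1: 12 each (3 lost).
    app-a: 110+12 = 122 ≤ 140
    cache-2: 30+12 = 42 ≤ 100
    edge-2: 10+12 = 22 ≤ 90
    search-1: 30+12 = 42 ≤ 70
    worker-1: 60+12 = 72 ≤ 130
  queue-2 sheds 103 req/s to app-a, db-r, edge-2, worker-1: 25 each (3 lost).
    app-a: 122+25 = 147 > 140
    db-r: 83+25 = 108 ≤ 120
    edge-2: 22+25 = 47 ≤ 90
    worker-1: 72+25 = 97 ≤ 130
Round 3 — app-a crashes.
  app-a sheds 147 req/s to cache-2, edge-2, search-1: 49 each.
    cache-2: 42+49 = 91 ≤ 100
    edge-2: 47+49 = 96 > 90
    search-1: 42+49 = 91 > 70
Round 4 — edge-2, search-1 crash.
  edge-2 sheds 96 req/s: no online neighbours, lost.
  search-1 sheds 91 req/s: no online neighbours, lost.
No further crashes.

108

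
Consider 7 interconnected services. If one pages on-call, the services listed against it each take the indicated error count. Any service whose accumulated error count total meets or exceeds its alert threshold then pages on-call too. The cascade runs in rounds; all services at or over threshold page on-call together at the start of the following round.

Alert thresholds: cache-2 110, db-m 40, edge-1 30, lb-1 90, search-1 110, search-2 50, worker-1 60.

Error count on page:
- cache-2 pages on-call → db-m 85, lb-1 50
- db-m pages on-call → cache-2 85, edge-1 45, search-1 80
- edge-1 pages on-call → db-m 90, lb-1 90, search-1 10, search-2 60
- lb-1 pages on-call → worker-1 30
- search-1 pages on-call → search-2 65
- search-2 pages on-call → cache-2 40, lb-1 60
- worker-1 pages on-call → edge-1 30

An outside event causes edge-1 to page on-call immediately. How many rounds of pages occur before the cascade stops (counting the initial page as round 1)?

3

Round 1 — edge-1 pages on-call (initial).
  db-m: +90 → 90 ≥ 40
  lb-1: +90 → 90 ≥ 90
  search-1: +10 → 10 < 110
  search-2: +60 → 60 ≥ 50
Round 2 — db-m, lb-1, search-2 page on-call.
  cache-2: +85+40 → 125 ≥ 110
  search-1: +80 → 90 < 110
  worker-1: +30 → 30 < 60
Round 3 — cache-2 pages on-call.
No further pages.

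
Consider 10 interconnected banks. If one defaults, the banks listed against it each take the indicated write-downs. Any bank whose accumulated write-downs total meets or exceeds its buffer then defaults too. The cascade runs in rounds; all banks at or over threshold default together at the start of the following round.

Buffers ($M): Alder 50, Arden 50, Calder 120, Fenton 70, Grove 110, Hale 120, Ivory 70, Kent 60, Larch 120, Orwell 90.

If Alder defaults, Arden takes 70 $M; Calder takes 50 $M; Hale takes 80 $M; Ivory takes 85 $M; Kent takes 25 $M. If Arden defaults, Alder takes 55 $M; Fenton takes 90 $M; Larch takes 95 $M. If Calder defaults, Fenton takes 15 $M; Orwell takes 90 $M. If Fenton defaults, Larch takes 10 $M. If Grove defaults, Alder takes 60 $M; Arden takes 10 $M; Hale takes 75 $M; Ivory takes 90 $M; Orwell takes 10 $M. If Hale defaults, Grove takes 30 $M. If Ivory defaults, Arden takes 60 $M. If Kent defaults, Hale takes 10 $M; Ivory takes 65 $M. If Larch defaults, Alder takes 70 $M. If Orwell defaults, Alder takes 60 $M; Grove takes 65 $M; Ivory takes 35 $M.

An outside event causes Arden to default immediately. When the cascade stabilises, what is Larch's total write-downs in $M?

105

Round 1 — Arden defaults (initial).
  Alder: +55 → 55 ≥ 50
  Fenton: +90 → 90 ≥ 70
  Larch: +95 → 95 < 120
Round 2 — Alder, Fenton default.
  Calder: +50 → 50 < 120
  Hale: +80 → 80 < 120
  Ivory: +85 → 85 ≥ 70
  Kent: +25 → 25 < 60
  Larch: +10 → 105 < 120
Round 3 — Ivory defaults.
No further defaults.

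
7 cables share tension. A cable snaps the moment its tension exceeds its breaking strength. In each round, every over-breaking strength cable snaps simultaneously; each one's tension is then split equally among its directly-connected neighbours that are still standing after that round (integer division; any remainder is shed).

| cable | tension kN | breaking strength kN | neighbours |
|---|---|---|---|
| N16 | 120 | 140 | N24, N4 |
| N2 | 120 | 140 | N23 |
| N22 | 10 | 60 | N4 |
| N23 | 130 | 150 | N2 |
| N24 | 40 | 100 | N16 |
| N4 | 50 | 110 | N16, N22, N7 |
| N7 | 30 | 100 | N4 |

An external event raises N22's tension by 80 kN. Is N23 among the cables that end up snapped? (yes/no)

Round 1 — N22 at 90 > 60. N22 snaps.
  N22 sheds 90 kN to N4: 90 each.
    N4: 50+90 = 140 > 110
Round 2 — N4 snaps.
  N4 sheds 140 kN to N16, N7: 70 each.
    N16: 120+70 = 190 > 140
    N7: 30+70 = 100 ≤ 100
Round 3 — N16 snaps.
  N16 sheds 190 kN to N24: 190 each.
    N24: 40+190 = 230 > 100
Round 4 — N24 snaps.
  N24 sheds 230 kN: no online neighbours, lost.
No further breaks.

no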